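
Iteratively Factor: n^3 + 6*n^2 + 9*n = (n + 3)*(n^2 + 3*n) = n*(n + 3)*(n + 3)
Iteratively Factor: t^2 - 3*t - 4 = (t - 4)*(t + 1)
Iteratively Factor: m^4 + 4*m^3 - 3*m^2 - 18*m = (m + 3)*(m^3 + m^2 - 6*m) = (m + 3)^2*(m^2 - 2*m) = m*(m + 3)^2*(m - 2)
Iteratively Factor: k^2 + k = (k)*(k + 1)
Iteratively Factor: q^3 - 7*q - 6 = (q + 1)*(q^2 - q - 6) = (q + 1)*(q + 2)*(q - 3)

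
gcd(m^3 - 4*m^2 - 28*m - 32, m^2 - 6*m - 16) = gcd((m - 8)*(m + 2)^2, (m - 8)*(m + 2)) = m^2 - 6*m - 16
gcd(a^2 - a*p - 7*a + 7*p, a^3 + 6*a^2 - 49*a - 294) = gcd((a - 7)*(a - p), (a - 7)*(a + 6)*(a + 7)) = a - 7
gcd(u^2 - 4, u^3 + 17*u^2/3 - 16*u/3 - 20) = u - 2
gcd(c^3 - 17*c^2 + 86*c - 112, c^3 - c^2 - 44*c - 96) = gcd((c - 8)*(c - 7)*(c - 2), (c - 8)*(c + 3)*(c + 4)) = c - 8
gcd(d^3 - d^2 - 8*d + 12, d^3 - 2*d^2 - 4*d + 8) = d^2 - 4*d + 4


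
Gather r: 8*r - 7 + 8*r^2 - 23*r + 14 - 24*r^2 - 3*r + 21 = -16*r^2 - 18*r + 28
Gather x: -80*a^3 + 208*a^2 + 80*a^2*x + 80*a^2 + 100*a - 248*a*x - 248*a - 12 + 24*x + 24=-80*a^3 + 288*a^2 - 148*a + x*(80*a^2 - 248*a + 24) + 12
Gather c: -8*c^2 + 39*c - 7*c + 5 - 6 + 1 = -8*c^2 + 32*c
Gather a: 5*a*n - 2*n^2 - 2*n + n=5*a*n - 2*n^2 - n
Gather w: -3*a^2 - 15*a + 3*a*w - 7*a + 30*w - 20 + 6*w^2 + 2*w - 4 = -3*a^2 - 22*a + 6*w^2 + w*(3*a + 32) - 24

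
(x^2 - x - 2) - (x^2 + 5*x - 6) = 4 - 6*x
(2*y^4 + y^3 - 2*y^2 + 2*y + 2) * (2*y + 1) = 4*y^5 + 4*y^4 - 3*y^3 + 2*y^2 + 6*y + 2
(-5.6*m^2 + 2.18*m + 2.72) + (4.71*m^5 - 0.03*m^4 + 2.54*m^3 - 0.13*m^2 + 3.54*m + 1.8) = 4.71*m^5 - 0.03*m^4 + 2.54*m^3 - 5.73*m^2 + 5.72*m + 4.52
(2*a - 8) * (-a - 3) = -2*a^2 + 2*a + 24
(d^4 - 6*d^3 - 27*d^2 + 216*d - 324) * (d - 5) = d^5 - 11*d^4 + 3*d^3 + 351*d^2 - 1404*d + 1620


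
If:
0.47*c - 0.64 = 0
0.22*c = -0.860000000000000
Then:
No Solution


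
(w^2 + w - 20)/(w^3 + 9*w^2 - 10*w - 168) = (w + 5)/(w^2 + 13*w + 42)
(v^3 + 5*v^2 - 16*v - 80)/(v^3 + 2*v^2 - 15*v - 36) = (v^2 + 9*v + 20)/(v^2 + 6*v + 9)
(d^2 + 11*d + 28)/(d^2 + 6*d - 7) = (d + 4)/(d - 1)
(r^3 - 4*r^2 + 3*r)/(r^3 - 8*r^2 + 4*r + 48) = r*(r^2 - 4*r + 3)/(r^3 - 8*r^2 + 4*r + 48)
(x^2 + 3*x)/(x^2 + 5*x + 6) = x/(x + 2)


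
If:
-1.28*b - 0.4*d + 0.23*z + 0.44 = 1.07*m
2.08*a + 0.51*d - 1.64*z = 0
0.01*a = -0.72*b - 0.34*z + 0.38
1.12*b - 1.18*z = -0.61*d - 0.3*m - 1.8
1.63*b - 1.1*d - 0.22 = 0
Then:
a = 1.23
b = -0.16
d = -0.44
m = 1.07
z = 1.42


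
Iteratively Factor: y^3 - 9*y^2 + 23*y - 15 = (y - 5)*(y^2 - 4*y + 3) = (y - 5)*(y - 3)*(y - 1)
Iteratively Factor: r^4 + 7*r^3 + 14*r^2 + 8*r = (r + 2)*(r^3 + 5*r^2 + 4*r) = (r + 2)*(r + 4)*(r^2 + r) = (r + 1)*(r + 2)*(r + 4)*(r)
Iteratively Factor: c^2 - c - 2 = (c + 1)*(c - 2)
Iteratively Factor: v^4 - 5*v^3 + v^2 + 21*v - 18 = (v - 1)*(v^3 - 4*v^2 - 3*v + 18) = (v - 3)*(v - 1)*(v^2 - v - 6) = (v - 3)*(v - 1)*(v + 2)*(v - 3)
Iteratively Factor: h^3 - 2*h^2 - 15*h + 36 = (h + 4)*(h^2 - 6*h + 9) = (h - 3)*(h + 4)*(h - 3)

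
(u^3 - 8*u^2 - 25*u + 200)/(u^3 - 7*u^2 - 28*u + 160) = (u - 5)/(u - 4)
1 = 1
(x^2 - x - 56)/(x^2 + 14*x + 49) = (x - 8)/(x + 7)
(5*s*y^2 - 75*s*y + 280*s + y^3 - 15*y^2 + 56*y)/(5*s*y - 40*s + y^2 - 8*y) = y - 7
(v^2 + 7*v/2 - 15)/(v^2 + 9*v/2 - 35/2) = (v + 6)/(v + 7)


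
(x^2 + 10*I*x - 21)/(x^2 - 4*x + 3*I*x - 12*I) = (x + 7*I)/(x - 4)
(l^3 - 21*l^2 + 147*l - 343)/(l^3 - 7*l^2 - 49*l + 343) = (l - 7)/(l + 7)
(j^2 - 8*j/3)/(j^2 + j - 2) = j*(3*j - 8)/(3*(j^2 + j - 2))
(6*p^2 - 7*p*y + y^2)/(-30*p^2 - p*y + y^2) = (-p + y)/(5*p + y)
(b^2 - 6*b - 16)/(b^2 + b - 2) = (b - 8)/(b - 1)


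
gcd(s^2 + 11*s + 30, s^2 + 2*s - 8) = 1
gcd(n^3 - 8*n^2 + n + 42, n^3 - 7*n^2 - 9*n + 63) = n^2 - 10*n + 21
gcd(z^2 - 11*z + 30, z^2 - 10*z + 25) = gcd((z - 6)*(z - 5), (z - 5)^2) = z - 5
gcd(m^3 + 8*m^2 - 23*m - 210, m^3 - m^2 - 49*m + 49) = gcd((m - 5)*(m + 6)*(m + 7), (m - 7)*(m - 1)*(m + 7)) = m + 7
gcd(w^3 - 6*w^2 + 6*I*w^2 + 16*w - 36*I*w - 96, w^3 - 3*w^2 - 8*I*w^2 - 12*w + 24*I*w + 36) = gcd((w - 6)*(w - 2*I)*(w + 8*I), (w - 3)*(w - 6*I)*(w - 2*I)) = w - 2*I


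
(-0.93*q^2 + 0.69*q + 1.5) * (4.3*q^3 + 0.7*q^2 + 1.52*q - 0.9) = -3.999*q^5 + 2.316*q^4 + 5.5194*q^3 + 2.9358*q^2 + 1.659*q - 1.35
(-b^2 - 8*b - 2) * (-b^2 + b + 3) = b^4 + 7*b^3 - 9*b^2 - 26*b - 6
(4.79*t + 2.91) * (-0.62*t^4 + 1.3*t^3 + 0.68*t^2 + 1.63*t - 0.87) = -2.9698*t^5 + 4.4228*t^4 + 7.0402*t^3 + 9.7865*t^2 + 0.576*t - 2.5317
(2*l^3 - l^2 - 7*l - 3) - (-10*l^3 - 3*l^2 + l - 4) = 12*l^3 + 2*l^2 - 8*l + 1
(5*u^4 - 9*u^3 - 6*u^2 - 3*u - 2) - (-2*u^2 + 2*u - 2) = 5*u^4 - 9*u^3 - 4*u^2 - 5*u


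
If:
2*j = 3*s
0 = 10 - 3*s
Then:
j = 5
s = 10/3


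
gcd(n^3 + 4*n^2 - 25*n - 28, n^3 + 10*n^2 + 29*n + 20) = n + 1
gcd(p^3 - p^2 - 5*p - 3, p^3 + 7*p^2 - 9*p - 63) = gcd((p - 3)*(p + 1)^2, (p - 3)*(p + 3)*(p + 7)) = p - 3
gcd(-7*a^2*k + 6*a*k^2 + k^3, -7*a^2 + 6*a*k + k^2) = 7*a^2 - 6*a*k - k^2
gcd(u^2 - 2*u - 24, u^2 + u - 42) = u - 6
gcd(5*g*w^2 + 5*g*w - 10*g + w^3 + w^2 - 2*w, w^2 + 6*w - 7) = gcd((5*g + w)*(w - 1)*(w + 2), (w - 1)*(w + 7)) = w - 1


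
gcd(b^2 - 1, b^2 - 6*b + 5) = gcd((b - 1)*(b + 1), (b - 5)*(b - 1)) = b - 1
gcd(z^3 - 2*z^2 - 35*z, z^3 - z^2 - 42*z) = z^2 - 7*z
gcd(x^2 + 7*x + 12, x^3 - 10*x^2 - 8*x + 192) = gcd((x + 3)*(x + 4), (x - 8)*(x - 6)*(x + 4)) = x + 4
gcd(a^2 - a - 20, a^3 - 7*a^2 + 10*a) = a - 5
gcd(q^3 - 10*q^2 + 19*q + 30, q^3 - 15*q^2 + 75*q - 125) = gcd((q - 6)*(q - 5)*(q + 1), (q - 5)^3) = q - 5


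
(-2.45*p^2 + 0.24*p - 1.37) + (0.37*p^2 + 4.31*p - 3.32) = -2.08*p^2 + 4.55*p - 4.69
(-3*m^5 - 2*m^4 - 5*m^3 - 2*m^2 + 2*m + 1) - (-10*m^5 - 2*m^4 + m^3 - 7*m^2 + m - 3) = 7*m^5 - 6*m^3 + 5*m^2 + m + 4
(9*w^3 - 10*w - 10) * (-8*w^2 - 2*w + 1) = -72*w^5 - 18*w^4 + 89*w^3 + 100*w^2 + 10*w - 10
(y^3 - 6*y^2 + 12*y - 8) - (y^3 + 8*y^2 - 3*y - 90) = -14*y^2 + 15*y + 82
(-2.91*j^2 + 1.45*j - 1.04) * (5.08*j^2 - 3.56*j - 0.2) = -14.7828*j^4 + 17.7256*j^3 - 9.8632*j^2 + 3.4124*j + 0.208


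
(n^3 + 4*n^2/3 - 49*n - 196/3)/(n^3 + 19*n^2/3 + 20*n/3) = (n^2 - 49)/(n*(n + 5))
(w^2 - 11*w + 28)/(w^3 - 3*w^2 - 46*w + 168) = (w - 7)/(w^2 + w - 42)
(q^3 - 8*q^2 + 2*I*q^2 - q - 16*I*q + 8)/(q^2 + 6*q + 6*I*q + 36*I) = (q^3 + 2*q^2*(-4 + I) - q*(1 + 16*I) + 8)/(q^2 + 6*q*(1 + I) + 36*I)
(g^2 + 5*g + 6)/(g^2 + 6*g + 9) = (g + 2)/(g + 3)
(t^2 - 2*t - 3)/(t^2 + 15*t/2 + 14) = 2*(t^2 - 2*t - 3)/(2*t^2 + 15*t + 28)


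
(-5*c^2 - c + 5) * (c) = -5*c^3 - c^2 + 5*c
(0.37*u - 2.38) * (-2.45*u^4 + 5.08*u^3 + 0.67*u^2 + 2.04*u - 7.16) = -0.9065*u^5 + 7.7106*u^4 - 11.8425*u^3 - 0.8398*u^2 - 7.5044*u + 17.0408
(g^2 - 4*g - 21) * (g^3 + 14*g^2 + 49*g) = g^5 + 10*g^4 - 28*g^3 - 490*g^2 - 1029*g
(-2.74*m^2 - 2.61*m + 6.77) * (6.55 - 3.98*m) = 10.9052*m^3 - 7.5592*m^2 - 44.0401*m + 44.3435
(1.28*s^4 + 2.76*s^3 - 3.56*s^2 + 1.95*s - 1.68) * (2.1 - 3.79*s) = -4.8512*s^5 - 7.7724*s^4 + 19.2884*s^3 - 14.8665*s^2 + 10.4622*s - 3.528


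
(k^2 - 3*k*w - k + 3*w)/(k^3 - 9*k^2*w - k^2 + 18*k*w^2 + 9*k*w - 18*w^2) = 1/(k - 6*w)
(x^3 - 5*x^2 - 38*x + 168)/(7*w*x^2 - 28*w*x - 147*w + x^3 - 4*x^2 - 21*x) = (x^2 + 2*x - 24)/(7*w*x + 21*w + x^2 + 3*x)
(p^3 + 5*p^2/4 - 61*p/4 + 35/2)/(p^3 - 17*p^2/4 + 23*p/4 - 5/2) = (4*p^2 + 13*p - 35)/(4*p^2 - 9*p + 5)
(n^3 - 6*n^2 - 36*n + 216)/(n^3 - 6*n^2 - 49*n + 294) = (n^2 - 36)/(n^2 - 49)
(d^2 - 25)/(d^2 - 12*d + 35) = (d + 5)/(d - 7)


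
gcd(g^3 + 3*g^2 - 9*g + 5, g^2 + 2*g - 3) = g - 1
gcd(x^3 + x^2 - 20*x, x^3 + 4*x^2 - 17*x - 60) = x^2 + x - 20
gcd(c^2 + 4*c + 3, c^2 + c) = c + 1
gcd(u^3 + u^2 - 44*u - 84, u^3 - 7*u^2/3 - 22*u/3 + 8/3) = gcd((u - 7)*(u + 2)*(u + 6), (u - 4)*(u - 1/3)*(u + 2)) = u + 2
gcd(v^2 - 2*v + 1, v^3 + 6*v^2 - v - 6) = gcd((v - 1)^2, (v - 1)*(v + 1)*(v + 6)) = v - 1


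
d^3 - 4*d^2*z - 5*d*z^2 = d*(d - 5*z)*(d + z)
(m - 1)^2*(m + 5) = m^3 + 3*m^2 - 9*m + 5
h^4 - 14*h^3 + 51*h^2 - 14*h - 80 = (h - 8)*(h - 5)*(h - 2)*(h + 1)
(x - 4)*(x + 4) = x^2 - 16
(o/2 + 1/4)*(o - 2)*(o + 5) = o^3/2 + 7*o^2/4 - 17*o/4 - 5/2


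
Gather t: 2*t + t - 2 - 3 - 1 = 3*t - 6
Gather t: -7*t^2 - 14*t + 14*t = -7*t^2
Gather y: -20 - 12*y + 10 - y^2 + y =-y^2 - 11*y - 10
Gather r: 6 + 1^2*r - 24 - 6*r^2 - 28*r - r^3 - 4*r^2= -r^3 - 10*r^2 - 27*r - 18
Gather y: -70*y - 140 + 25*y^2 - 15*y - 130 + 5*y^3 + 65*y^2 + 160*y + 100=5*y^3 + 90*y^2 + 75*y - 170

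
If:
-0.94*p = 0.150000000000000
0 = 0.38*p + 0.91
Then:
No Solution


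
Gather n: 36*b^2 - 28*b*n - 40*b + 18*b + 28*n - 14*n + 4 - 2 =36*b^2 - 22*b + n*(14 - 28*b) + 2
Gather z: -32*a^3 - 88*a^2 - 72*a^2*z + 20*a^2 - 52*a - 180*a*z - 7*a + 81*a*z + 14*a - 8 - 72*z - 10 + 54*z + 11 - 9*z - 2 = -32*a^3 - 68*a^2 - 45*a + z*(-72*a^2 - 99*a - 27) - 9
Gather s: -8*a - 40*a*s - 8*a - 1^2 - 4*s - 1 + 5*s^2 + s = -16*a + 5*s^2 + s*(-40*a - 3) - 2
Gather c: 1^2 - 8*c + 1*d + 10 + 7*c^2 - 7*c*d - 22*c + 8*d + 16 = 7*c^2 + c*(-7*d - 30) + 9*d + 27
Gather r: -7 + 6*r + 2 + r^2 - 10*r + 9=r^2 - 4*r + 4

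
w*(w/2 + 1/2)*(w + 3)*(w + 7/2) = w^4/2 + 15*w^3/4 + 17*w^2/2 + 21*w/4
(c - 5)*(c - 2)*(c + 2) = c^3 - 5*c^2 - 4*c + 20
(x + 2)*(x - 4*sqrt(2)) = x^2 - 4*sqrt(2)*x + 2*x - 8*sqrt(2)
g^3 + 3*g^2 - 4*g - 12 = (g - 2)*(g + 2)*(g + 3)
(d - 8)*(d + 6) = d^2 - 2*d - 48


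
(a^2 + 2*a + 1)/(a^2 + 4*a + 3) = (a + 1)/(a + 3)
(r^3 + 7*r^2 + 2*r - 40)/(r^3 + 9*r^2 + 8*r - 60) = (r + 4)/(r + 6)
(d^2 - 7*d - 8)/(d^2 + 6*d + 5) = (d - 8)/(d + 5)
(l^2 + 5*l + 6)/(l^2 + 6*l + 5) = (l^2 + 5*l + 6)/(l^2 + 6*l + 5)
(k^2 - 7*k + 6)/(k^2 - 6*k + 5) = (k - 6)/(k - 5)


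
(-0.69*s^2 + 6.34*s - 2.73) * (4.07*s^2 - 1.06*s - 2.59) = -2.8083*s^4 + 26.5352*s^3 - 16.0444*s^2 - 13.5268*s + 7.0707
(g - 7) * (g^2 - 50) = g^3 - 7*g^2 - 50*g + 350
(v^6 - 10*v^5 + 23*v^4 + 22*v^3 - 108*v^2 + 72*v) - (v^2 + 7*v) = v^6 - 10*v^5 + 23*v^4 + 22*v^3 - 109*v^2 + 65*v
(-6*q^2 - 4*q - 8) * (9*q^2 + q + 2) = -54*q^4 - 42*q^3 - 88*q^2 - 16*q - 16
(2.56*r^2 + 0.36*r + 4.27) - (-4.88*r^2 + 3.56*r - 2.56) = 7.44*r^2 - 3.2*r + 6.83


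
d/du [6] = 0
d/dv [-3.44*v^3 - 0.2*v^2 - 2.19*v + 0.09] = -10.32*v^2 - 0.4*v - 2.19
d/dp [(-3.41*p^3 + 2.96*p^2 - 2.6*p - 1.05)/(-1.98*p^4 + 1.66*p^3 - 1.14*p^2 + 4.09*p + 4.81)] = (-6.7518*p^6 + 11.7216*p^5 - 16.4702*p^4 - 27.5778*p^3 - 34.8349*p^2 + 26.0812*p - 8.2115)/(3.9204*p^8 - 6.5736*p^7 + 7.27*p^6 - 19.9812*p^5 - 4.1692*p^4 + 6.644*p^3 + 5.7613*p^2 + 39.3458*p + 23.1361)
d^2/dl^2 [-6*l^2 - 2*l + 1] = -12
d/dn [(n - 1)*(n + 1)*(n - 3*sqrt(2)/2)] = 3*n^2 - 3*sqrt(2)*n - 1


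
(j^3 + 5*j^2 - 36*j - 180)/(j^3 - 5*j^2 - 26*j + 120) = (j + 6)/(j - 4)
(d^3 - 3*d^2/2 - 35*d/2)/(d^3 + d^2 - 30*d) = (d + 7/2)/(d + 6)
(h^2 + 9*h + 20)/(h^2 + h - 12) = (h + 5)/(h - 3)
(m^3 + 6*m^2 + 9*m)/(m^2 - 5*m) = (m^2 + 6*m + 9)/(m - 5)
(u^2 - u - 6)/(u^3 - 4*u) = (u - 3)/(u*(u - 2))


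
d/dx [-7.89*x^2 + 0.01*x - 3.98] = 0.01 - 15.78*x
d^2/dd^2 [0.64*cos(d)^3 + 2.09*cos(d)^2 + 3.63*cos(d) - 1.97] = -4.11*cos(d) - 4.18*cos(2*d) - 1.44*cos(3*d)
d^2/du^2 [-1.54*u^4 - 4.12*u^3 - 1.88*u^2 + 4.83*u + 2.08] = -18.48*u^2 - 24.72*u - 3.76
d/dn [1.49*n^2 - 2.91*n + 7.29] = 2.98*n - 2.91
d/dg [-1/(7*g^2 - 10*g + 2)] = 2*(7*g - 5)/(7*g^2 - 10*g + 2)^2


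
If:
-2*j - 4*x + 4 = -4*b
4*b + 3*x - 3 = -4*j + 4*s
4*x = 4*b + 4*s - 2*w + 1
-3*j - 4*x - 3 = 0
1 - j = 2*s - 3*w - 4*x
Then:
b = 17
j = -75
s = -137/8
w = -443/4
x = 111/2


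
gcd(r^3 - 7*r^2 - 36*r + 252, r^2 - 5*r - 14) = r - 7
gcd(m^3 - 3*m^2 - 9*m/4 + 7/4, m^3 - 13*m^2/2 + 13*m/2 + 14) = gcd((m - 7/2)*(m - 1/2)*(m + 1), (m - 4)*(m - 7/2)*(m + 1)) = m^2 - 5*m/2 - 7/2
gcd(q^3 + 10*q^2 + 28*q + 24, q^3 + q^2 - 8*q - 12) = q^2 + 4*q + 4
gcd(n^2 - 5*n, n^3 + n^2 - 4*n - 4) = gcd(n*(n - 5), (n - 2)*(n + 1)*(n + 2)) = 1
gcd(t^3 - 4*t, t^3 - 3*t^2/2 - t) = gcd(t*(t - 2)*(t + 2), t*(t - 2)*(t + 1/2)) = t^2 - 2*t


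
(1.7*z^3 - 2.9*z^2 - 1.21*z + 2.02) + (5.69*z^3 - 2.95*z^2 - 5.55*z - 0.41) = 7.39*z^3 - 5.85*z^2 - 6.76*z + 1.61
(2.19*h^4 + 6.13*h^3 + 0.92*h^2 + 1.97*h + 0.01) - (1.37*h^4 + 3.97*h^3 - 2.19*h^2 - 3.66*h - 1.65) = 0.82*h^4 + 2.16*h^3 + 3.11*h^2 + 5.63*h + 1.66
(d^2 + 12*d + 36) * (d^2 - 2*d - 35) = d^4 + 10*d^3 - 23*d^2 - 492*d - 1260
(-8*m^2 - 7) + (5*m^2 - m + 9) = -3*m^2 - m + 2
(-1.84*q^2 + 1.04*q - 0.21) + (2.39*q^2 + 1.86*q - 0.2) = 0.55*q^2 + 2.9*q - 0.41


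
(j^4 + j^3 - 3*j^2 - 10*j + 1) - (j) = j^4 + j^3 - 3*j^2 - 11*j + 1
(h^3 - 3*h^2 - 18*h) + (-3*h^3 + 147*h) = -2*h^3 - 3*h^2 + 129*h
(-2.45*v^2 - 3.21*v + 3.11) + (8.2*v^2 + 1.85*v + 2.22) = 5.75*v^2 - 1.36*v + 5.33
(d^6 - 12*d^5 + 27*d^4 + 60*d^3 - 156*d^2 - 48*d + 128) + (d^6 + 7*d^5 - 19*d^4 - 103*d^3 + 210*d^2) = 2*d^6 - 5*d^5 + 8*d^4 - 43*d^3 + 54*d^2 - 48*d + 128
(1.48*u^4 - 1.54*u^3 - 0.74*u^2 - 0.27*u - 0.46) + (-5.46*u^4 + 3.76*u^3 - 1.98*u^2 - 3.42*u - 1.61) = -3.98*u^4 + 2.22*u^3 - 2.72*u^2 - 3.69*u - 2.07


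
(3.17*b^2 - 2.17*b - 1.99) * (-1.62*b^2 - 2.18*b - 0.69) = -5.1354*b^4 - 3.3952*b^3 + 5.7671*b^2 + 5.8355*b + 1.3731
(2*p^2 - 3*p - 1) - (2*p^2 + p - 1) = -4*p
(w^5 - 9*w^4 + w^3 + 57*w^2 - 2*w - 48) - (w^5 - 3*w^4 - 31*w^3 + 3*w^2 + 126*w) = -6*w^4 + 32*w^3 + 54*w^2 - 128*w - 48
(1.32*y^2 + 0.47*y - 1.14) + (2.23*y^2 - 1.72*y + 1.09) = 3.55*y^2 - 1.25*y - 0.0499999999999998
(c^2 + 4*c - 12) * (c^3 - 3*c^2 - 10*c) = c^5 + c^4 - 34*c^3 - 4*c^2 + 120*c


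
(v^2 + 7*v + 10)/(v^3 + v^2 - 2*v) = (v + 5)/(v*(v - 1))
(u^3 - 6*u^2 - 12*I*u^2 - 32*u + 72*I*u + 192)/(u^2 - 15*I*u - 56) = (u^2 + u*(-6 - 4*I) + 24*I)/(u - 7*I)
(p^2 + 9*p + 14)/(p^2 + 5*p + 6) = (p + 7)/(p + 3)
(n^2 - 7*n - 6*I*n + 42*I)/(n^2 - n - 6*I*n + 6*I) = (n - 7)/(n - 1)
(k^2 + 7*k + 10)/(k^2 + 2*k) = (k + 5)/k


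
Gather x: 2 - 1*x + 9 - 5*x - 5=6 - 6*x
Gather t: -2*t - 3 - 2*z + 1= -2*t - 2*z - 2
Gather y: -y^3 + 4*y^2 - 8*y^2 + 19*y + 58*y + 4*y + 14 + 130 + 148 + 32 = -y^3 - 4*y^2 + 81*y + 324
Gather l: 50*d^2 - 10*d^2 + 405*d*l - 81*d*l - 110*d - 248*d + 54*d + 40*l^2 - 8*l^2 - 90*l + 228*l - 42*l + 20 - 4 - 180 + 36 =40*d^2 - 304*d + 32*l^2 + l*(324*d + 96) - 128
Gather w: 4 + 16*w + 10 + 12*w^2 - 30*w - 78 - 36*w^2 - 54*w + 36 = -24*w^2 - 68*w - 28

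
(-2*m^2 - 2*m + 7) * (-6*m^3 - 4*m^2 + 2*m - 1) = 12*m^5 + 20*m^4 - 38*m^3 - 30*m^2 + 16*m - 7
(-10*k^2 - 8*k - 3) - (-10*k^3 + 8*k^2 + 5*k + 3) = 10*k^3 - 18*k^2 - 13*k - 6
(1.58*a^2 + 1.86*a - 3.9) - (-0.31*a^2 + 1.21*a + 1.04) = 1.89*a^2 + 0.65*a - 4.94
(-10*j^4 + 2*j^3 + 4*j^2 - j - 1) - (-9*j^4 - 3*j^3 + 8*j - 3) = -j^4 + 5*j^3 + 4*j^2 - 9*j + 2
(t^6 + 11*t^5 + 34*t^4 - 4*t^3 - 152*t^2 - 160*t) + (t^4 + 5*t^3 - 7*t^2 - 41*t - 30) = t^6 + 11*t^5 + 35*t^4 + t^3 - 159*t^2 - 201*t - 30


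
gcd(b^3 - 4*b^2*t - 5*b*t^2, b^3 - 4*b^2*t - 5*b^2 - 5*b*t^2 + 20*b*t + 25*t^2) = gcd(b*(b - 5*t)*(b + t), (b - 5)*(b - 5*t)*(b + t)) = -b^2 + 4*b*t + 5*t^2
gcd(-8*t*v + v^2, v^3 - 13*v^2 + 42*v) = v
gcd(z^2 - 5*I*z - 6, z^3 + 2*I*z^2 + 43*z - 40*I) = 1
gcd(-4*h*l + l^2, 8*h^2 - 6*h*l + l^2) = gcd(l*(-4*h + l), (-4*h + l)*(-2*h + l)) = 4*h - l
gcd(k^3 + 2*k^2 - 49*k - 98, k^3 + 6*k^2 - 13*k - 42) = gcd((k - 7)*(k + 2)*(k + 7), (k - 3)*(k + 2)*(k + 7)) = k^2 + 9*k + 14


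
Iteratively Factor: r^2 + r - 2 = (r + 2)*(r - 1)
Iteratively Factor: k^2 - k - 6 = (k + 2)*(k - 3)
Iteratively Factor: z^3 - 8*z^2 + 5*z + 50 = (z - 5)*(z^2 - 3*z - 10) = (z - 5)*(z + 2)*(z - 5)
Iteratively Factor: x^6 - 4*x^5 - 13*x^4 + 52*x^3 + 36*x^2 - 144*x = (x - 4)*(x^5 - 13*x^3 + 36*x) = x*(x - 4)*(x^4 - 13*x^2 + 36) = x*(x - 4)*(x - 3)*(x^3 + 3*x^2 - 4*x - 12) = x*(x - 4)*(x - 3)*(x + 3)*(x^2 - 4) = x*(x - 4)*(x - 3)*(x + 2)*(x + 3)*(x - 2)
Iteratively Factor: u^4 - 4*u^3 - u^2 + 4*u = (u - 1)*(u^3 - 3*u^2 - 4*u) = (u - 1)*(u + 1)*(u^2 - 4*u) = (u - 4)*(u - 1)*(u + 1)*(u)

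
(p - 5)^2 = p^2 - 10*p + 25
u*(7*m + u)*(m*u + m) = 7*m^2*u^2 + 7*m^2*u + m*u^3 + m*u^2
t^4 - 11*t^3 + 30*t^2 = t^2*(t - 6)*(t - 5)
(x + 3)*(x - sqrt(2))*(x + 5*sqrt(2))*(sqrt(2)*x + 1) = sqrt(2)*x^4 + 3*sqrt(2)*x^3 + 9*x^3 - 6*sqrt(2)*x^2 + 27*x^2 - 18*sqrt(2)*x - 10*x - 30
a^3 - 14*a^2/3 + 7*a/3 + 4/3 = (a - 4)*(a - 1)*(a + 1/3)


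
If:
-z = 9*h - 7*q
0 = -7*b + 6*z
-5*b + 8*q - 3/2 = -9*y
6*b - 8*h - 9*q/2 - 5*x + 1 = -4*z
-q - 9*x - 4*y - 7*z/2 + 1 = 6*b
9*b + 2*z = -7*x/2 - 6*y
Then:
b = -356220/1382953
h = -304696/1382953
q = -451122/1382953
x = 410178/1382953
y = 45641/145574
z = -415590/1382953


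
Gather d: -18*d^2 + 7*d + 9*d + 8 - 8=-18*d^2 + 16*d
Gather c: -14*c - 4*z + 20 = -14*c - 4*z + 20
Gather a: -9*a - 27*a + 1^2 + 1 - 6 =-36*a - 4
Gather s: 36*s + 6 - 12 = 36*s - 6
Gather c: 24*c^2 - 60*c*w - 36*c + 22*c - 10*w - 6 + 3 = 24*c^2 + c*(-60*w - 14) - 10*w - 3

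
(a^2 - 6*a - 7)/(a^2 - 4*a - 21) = (a + 1)/(a + 3)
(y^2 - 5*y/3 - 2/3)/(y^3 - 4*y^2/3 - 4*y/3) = (3*y + 1)/(y*(3*y + 2))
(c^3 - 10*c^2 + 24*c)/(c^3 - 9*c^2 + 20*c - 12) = c*(c - 4)/(c^2 - 3*c + 2)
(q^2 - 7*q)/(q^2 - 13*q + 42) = q/(q - 6)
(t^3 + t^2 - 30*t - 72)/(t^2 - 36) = (t^2 + 7*t + 12)/(t + 6)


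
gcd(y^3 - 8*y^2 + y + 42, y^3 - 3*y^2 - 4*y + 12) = y^2 - y - 6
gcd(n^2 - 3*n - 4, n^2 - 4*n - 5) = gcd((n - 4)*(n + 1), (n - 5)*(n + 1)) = n + 1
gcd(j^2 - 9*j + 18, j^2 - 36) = j - 6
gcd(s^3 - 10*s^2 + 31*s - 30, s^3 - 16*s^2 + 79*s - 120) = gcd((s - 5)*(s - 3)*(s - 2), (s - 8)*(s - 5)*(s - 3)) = s^2 - 8*s + 15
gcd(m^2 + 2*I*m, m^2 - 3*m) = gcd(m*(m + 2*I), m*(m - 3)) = m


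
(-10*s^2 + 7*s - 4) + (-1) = -10*s^2 + 7*s - 5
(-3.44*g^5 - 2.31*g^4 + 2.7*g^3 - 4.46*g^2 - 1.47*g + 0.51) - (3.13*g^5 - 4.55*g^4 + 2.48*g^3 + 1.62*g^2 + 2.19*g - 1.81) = -6.57*g^5 + 2.24*g^4 + 0.22*g^3 - 6.08*g^2 - 3.66*g + 2.32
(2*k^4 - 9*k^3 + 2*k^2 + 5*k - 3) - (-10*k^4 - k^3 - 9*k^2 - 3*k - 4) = 12*k^4 - 8*k^3 + 11*k^2 + 8*k + 1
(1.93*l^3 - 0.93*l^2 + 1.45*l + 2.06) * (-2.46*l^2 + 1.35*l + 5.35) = -4.7478*l^5 + 4.8933*l^4 + 5.503*l^3 - 8.0856*l^2 + 10.5385*l + 11.021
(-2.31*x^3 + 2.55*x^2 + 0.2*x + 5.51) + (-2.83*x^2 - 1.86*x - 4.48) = -2.31*x^3 - 0.28*x^2 - 1.66*x + 1.03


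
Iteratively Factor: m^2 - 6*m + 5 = (m - 5)*(m - 1)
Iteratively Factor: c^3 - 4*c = (c + 2)*(c^2 - 2*c) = c*(c + 2)*(c - 2)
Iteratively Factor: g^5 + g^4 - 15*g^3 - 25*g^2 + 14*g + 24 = (g + 1)*(g^4 - 15*g^2 - 10*g + 24) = (g + 1)*(g + 3)*(g^3 - 3*g^2 - 6*g + 8) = (g - 4)*(g + 1)*(g + 3)*(g^2 + g - 2) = (g - 4)*(g + 1)*(g + 2)*(g + 3)*(g - 1)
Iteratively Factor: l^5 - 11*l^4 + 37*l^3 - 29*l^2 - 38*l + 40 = (l - 2)*(l^4 - 9*l^3 + 19*l^2 + 9*l - 20) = (l - 5)*(l - 2)*(l^3 - 4*l^2 - l + 4) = (l - 5)*(l - 2)*(l + 1)*(l^2 - 5*l + 4) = (l - 5)*(l - 2)*(l - 1)*(l + 1)*(l - 4)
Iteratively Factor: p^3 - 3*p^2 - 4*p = (p + 1)*(p^2 - 4*p) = p*(p + 1)*(p - 4)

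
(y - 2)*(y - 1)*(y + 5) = y^3 + 2*y^2 - 13*y + 10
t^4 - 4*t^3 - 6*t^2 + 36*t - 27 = (t - 3)^2*(t - 1)*(t + 3)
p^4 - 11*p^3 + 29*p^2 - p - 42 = (p - 7)*(p - 3)*(p - 2)*(p + 1)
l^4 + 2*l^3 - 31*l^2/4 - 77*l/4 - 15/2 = (l - 3)*(l + 1/2)*(l + 2)*(l + 5/2)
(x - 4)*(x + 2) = x^2 - 2*x - 8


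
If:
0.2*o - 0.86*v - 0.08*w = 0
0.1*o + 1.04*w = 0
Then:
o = -10.4*w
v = -2.51162790697674*w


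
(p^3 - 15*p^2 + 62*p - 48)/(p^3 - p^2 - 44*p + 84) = (p^2 - 9*p + 8)/(p^2 + 5*p - 14)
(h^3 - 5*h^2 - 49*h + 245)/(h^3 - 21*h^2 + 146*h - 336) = (h^2 + 2*h - 35)/(h^2 - 14*h + 48)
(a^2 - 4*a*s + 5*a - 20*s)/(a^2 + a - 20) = (a - 4*s)/(a - 4)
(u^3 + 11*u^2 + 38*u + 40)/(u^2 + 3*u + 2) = (u^2 + 9*u + 20)/(u + 1)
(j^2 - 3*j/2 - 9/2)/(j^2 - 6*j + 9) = (j + 3/2)/(j - 3)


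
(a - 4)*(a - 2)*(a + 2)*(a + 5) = a^4 + a^3 - 24*a^2 - 4*a + 80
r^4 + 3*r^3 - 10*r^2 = r^2*(r - 2)*(r + 5)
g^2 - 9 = (g - 3)*(g + 3)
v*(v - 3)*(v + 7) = v^3 + 4*v^2 - 21*v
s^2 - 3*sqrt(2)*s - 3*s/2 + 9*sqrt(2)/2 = (s - 3/2)*(s - 3*sqrt(2))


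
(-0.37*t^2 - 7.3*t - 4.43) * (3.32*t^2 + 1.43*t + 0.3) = -1.2284*t^4 - 24.7651*t^3 - 25.2576*t^2 - 8.5249*t - 1.329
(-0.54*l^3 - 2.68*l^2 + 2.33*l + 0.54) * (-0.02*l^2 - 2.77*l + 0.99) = 0.0108*l^5 + 1.5494*l^4 + 6.8424*l^3 - 9.1181*l^2 + 0.8109*l + 0.5346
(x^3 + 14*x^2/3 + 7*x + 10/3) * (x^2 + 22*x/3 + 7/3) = x^5 + 12*x^4 + 392*x^3/9 + 590*x^2/9 + 367*x/9 + 70/9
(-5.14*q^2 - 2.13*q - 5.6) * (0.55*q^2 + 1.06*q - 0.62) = -2.827*q^4 - 6.6199*q^3 - 2.151*q^2 - 4.6154*q + 3.472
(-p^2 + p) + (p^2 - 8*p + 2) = 2 - 7*p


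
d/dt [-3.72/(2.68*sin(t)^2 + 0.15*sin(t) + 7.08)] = (19.9392*sin(t) + 0.558)*cos(t)/(2.68*sin(t)^2 + 0.15*sin(t) + 7.08)^2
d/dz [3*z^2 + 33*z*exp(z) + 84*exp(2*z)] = 33*z*exp(z) + 6*z + 168*exp(2*z) + 33*exp(z)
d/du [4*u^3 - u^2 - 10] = 2*u*(6*u - 1)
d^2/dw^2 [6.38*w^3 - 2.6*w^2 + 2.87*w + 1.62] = 38.28*w - 5.2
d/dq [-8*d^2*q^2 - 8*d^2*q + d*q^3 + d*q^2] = d*(-16*d*q - 8*d + 3*q^2 + 2*q)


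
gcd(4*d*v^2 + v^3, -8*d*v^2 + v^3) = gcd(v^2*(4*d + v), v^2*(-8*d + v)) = v^2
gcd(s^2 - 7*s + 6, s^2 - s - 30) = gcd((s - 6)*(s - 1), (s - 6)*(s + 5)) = s - 6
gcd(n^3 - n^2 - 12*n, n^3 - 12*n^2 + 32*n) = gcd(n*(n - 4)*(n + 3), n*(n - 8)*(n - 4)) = n^2 - 4*n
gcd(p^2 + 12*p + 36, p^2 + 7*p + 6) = p + 6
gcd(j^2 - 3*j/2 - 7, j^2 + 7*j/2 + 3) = j + 2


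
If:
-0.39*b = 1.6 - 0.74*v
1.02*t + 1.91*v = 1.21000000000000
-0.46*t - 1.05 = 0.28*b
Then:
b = -1.53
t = -1.35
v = 1.35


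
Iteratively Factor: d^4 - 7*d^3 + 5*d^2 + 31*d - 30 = (d - 3)*(d^3 - 4*d^2 - 7*d + 10) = (d - 3)*(d + 2)*(d^2 - 6*d + 5) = (d - 5)*(d - 3)*(d + 2)*(d - 1)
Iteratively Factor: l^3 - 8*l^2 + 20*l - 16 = (l - 2)*(l^2 - 6*l + 8) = (l - 2)^2*(l - 4)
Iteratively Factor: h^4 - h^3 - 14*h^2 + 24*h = (h + 4)*(h^3 - 5*h^2 + 6*h) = (h - 3)*(h + 4)*(h^2 - 2*h) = h*(h - 3)*(h + 4)*(h - 2)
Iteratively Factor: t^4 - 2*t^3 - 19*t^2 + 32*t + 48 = (t - 4)*(t^3 + 2*t^2 - 11*t - 12) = (t - 4)*(t - 3)*(t^2 + 5*t + 4) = (t - 4)*(t - 3)*(t + 4)*(t + 1)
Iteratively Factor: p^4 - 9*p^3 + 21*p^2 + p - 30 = (p + 1)*(p^3 - 10*p^2 + 31*p - 30) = (p - 2)*(p + 1)*(p^2 - 8*p + 15) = (p - 5)*(p - 2)*(p + 1)*(p - 3)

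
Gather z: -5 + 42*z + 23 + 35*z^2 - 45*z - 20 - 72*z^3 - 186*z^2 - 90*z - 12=-72*z^3 - 151*z^2 - 93*z - 14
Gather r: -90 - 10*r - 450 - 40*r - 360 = -50*r - 900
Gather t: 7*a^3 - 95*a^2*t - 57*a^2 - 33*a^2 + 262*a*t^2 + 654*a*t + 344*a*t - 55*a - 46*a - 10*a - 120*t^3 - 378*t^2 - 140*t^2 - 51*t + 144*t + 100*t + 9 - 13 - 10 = 7*a^3 - 90*a^2 - 111*a - 120*t^3 + t^2*(262*a - 518) + t*(-95*a^2 + 998*a + 193) - 14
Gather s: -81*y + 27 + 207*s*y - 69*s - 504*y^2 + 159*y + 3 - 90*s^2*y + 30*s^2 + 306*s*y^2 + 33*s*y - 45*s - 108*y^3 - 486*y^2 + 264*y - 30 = s^2*(30 - 90*y) + s*(306*y^2 + 240*y - 114) - 108*y^3 - 990*y^2 + 342*y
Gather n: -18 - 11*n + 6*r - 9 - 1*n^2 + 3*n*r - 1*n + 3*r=-n^2 + n*(3*r - 12) + 9*r - 27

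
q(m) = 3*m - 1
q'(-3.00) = 3.00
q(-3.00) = -10.00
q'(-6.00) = 3.00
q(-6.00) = -19.00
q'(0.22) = 3.00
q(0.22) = -0.34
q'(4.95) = 3.00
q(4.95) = 13.85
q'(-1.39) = 3.00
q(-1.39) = -5.17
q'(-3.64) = 3.00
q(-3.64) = -11.92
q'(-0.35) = 3.00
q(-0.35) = -2.05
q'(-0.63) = 3.00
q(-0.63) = -2.89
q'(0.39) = 3.00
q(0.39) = 0.17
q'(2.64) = 3.00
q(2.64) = 6.92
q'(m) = 3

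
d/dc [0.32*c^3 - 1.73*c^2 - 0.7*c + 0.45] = 0.96*c^2 - 3.46*c - 0.7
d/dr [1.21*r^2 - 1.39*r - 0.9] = 2.42*r - 1.39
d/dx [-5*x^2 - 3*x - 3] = -10*x - 3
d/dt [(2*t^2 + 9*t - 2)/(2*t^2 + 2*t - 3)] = (-14*t^2 - 4*t - 23)/(4*t^4 + 8*t^3 - 8*t^2 - 12*t + 9)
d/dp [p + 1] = 1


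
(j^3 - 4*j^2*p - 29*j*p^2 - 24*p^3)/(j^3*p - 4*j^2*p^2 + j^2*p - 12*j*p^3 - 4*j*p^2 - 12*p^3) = (-j^3 + 4*j^2*p + 29*j*p^2 + 24*p^3)/(p*(-j^3 + 4*j^2*p - j^2 + 12*j*p^2 + 4*j*p + 12*p^2))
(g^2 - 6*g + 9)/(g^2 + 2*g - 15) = (g - 3)/(g + 5)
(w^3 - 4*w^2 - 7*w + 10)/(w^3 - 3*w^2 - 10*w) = (w - 1)/w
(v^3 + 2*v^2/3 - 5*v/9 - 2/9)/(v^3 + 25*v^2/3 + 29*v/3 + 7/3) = (v - 2/3)/(v + 7)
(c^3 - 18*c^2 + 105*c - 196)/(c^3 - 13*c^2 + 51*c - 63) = (c^2 - 11*c + 28)/(c^2 - 6*c + 9)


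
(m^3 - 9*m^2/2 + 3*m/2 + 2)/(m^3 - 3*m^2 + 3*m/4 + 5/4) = 2*(m - 4)/(2*m - 5)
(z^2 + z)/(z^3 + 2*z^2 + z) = 1/(z + 1)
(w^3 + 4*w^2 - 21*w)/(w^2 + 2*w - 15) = w*(w + 7)/(w + 5)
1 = 1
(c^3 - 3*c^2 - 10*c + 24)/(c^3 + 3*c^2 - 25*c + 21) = (c^3 - 3*c^2 - 10*c + 24)/(c^3 + 3*c^2 - 25*c + 21)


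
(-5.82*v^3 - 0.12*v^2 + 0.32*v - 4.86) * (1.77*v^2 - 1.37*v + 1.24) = -10.3014*v^5 + 7.761*v^4 - 6.486*v^3 - 9.1894*v^2 + 7.055*v - 6.0264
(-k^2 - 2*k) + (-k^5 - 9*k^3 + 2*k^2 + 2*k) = -k^5 - 9*k^3 + k^2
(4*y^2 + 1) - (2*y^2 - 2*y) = 2*y^2 + 2*y + 1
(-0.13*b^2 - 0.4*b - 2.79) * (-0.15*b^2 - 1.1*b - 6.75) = 0.0195*b^4 + 0.203*b^3 + 1.736*b^2 + 5.769*b + 18.8325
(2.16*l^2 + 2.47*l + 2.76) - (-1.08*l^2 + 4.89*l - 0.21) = 3.24*l^2 - 2.42*l + 2.97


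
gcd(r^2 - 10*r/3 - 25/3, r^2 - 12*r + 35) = r - 5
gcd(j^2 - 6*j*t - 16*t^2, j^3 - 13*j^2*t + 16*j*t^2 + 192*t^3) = -j + 8*t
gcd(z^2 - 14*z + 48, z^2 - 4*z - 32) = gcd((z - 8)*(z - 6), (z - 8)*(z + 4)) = z - 8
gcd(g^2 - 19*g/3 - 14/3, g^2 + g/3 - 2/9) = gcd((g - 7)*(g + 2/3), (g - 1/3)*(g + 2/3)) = g + 2/3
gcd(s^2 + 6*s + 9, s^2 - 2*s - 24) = 1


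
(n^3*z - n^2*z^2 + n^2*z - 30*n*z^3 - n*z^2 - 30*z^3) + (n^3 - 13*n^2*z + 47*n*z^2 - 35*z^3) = n^3*z + n^3 - n^2*z^2 - 12*n^2*z - 30*n*z^3 + 46*n*z^2 - 65*z^3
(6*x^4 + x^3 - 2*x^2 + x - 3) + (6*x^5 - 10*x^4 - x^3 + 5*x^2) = 6*x^5 - 4*x^4 + 3*x^2 + x - 3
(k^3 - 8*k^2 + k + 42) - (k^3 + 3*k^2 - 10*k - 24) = -11*k^2 + 11*k + 66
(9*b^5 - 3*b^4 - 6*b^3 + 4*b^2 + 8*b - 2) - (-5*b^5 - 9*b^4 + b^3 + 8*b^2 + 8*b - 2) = 14*b^5 + 6*b^4 - 7*b^3 - 4*b^2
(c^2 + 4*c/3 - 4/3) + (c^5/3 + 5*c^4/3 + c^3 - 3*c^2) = c^5/3 + 5*c^4/3 + c^3 - 2*c^2 + 4*c/3 - 4/3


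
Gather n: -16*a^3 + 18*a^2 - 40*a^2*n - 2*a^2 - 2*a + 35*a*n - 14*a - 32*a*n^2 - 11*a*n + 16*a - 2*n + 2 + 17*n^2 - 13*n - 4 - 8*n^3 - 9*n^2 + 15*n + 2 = -16*a^3 + 16*a^2 - 8*n^3 + n^2*(8 - 32*a) + n*(-40*a^2 + 24*a)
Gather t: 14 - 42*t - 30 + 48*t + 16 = 6*t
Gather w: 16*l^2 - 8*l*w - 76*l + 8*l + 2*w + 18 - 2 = 16*l^2 - 68*l + w*(2 - 8*l) + 16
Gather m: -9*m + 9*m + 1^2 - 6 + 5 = 0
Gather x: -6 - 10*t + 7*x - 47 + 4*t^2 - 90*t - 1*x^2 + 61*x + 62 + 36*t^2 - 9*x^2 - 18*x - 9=40*t^2 - 100*t - 10*x^2 + 50*x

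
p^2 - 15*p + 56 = (p - 8)*(p - 7)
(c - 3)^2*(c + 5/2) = c^3 - 7*c^2/2 - 6*c + 45/2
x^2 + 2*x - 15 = (x - 3)*(x + 5)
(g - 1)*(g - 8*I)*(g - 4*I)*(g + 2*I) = g^4 - g^3 - 10*I*g^3 - 8*g^2 + 10*I*g^2 + 8*g - 64*I*g + 64*I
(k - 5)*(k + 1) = k^2 - 4*k - 5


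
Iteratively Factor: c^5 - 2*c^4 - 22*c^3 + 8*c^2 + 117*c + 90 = (c - 3)*(c^4 + c^3 - 19*c^2 - 49*c - 30) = (c - 5)*(c - 3)*(c^3 + 6*c^2 + 11*c + 6) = (c - 5)*(c - 3)*(c + 2)*(c^2 + 4*c + 3) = (c - 5)*(c - 3)*(c + 1)*(c + 2)*(c + 3)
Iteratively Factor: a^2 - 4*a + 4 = (a - 2)*(a - 2)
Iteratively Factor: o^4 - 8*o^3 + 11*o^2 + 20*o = (o - 5)*(o^3 - 3*o^2 - 4*o) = (o - 5)*(o + 1)*(o^2 - 4*o) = o*(o - 5)*(o + 1)*(o - 4)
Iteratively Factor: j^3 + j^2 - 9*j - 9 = (j + 3)*(j^2 - 2*j - 3) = (j + 1)*(j + 3)*(j - 3)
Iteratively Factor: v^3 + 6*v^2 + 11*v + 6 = (v + 2)*(v^2 + 4*v + 3) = (v + 1)*(v + 2)*(v + 3)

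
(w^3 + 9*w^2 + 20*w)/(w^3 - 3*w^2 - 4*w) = (w^2 + 9*w + 20)/(w^2 - 3*w - 4)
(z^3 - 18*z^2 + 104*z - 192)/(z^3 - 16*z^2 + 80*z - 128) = (z - 6)/(z - 4)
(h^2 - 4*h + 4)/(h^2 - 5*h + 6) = (h - 2)/(h - 3)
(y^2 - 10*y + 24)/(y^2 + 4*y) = (y^2 - 10*y + 24)/(y*(y + 4))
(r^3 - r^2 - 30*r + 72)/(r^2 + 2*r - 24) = r - 3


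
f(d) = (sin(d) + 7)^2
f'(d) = 2*(sin(d) + 7)*cos(d)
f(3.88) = 40.03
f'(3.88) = -9.36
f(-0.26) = 45.47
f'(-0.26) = 13.03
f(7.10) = 59.74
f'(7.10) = 10.58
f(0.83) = 59.88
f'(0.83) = 10.44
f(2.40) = 58.91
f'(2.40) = -11.32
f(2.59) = 56.61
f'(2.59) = -12.82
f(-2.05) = 37.36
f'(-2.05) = -5.64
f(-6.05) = 52.29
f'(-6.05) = 14.07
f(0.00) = 49.00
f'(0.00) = 14.00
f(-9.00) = 43.40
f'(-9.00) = -12.00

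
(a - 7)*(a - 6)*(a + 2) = a^3 - 11*a^2 + 16*a + 84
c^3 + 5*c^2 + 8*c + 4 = (c + 1)*(c + 2)^2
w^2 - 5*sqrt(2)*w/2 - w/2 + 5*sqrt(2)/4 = (w - 1/2)*(w - 5*sqrt(2)/2)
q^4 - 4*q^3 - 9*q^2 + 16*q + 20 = (q - 5)*(q - 2)*(q + 1)*(q + 2)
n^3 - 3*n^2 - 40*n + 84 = (n - 7)*(n - 2)*(n + 6)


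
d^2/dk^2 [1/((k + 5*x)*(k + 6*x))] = 2*((k + 5*x)^2 + (k + 5*x)*(k + 6*x) + (k + 6*x)^2)/((k + 5*x)^3*(k + 6*x)^3)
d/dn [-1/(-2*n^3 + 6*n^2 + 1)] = 6*n*(2 - n)/(-2*n^3 + 6*n^2 + 1)^2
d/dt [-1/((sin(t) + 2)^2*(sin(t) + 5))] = 3*(sin(t) + 4)*cos(t)/((sin(t) + 2)^3*(sin(t) + 5)^2)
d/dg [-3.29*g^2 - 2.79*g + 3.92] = -6.58*g - 2.79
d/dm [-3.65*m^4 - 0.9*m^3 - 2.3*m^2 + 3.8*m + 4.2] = -14.6*m^3 - 2.7*m^2 - 4.6*m + 3.8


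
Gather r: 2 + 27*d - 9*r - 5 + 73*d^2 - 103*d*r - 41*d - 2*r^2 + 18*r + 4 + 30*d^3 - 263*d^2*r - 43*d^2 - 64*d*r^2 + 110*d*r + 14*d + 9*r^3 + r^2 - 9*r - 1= 30*d^3 + 30*d^2 + 9*r^3 + r^2*(-64*d - 1) + r*(-263*d^2 + 7*d)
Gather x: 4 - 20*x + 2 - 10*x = 6 - 30*x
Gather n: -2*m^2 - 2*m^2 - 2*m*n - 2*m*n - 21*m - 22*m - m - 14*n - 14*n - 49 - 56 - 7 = -4*m^2 - 44*m + n*(-4*m - 28) - 112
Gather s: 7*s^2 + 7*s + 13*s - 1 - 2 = 7*s^2 + 20*s - 3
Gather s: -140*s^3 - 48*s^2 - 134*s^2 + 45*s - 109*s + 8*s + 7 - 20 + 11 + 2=-140*s^3 - 182*s^2 - 56*s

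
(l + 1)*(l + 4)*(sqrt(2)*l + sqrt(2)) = sqrt(2)*l^3 + 6*sqrt(2)*l^2 + 9*sqrt(2)*l + 4*sqrt(2)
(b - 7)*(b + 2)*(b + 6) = b^3 + b^2 - 44*b - 84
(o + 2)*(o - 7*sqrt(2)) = o^2 - 7*sqrt(2)*o + 2*o - 14*sqrt(2)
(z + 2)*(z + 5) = z^2 + 7*z + 10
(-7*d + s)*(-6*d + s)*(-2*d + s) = -84*d^3 + 68*d^2*s - 15*d*s^2 + s^3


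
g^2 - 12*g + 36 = (g - 6)^2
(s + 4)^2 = s^2 + 8*s + 16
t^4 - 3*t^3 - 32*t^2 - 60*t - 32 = (t - 8)*(t + 1)*(t + 2)^2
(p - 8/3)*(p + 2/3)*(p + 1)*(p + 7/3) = p^4 + 4*p^3/3 - 55*p^2/9 - 286*p/27 - 112/27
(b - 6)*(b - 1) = b^2 - 7*b + 6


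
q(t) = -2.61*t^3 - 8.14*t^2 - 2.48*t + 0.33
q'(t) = -7.83*t^2 - 16.28*t - 2.48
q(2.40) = -88.59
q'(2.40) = -86.65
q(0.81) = -8.41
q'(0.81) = -20.80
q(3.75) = -261.08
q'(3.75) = -173.64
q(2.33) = -82.65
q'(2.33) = -82.92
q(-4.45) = 80.17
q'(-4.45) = -85.09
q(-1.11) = -3.38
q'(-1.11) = 5.94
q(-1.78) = -6.33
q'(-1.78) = 1.69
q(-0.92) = -2.25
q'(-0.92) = 5.87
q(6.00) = -871.35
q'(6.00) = -382.04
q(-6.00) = 285.93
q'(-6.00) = -186.68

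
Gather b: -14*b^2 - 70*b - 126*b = -14*b^2 - 196*b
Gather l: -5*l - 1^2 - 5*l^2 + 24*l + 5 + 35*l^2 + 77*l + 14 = 30*l^2 + 96*l + 18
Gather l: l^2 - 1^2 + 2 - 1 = l^2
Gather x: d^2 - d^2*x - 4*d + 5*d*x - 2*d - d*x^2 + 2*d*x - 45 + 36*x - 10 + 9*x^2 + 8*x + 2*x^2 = d^2 - 6*d + x^2*(11 - d) + x*(-d^2 + 7*d + 44) - 55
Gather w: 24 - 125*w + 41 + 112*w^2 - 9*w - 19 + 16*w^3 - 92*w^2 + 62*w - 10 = 16*w^3 + 20*w^2 - 72*w + 36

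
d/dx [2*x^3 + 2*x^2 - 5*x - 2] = 6*x^2 + 4*x - 5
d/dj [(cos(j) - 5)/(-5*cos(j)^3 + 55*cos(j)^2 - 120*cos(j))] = 2*(-cos(j)^3 + 13*cos(j)^2 - 55*cos(j) + 60)*sin(j)/(5*(cos(j) - 8)^2*(cos(j) - 3)^2*cos(j)^2)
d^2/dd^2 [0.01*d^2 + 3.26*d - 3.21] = 0.0200000000000000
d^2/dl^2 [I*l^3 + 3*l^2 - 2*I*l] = 6*I*l + 6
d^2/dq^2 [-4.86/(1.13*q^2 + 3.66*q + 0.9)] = (12.411468*q^2 + 40.199976*q - 4.86*(2.26*q + 3.66)*(4.52*q + 7.32) + 9.88524)/(1.13*q^2 + 3.66*q + 0.9)^3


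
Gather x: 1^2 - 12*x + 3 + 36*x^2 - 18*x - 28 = 36*x^2 - 30*x - 24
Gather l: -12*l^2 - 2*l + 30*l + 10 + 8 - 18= -12*l^2 + 28*l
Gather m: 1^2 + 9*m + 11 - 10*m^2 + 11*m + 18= -10*m^2 + 20*m + 30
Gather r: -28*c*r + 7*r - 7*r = -28*c*r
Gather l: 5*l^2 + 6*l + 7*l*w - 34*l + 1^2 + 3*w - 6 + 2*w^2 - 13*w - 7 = 5*l^2 + l*(7*w - 28) + 2*w^2 - 10*w - 12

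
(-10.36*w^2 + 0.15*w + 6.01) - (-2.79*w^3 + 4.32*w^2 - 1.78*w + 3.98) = 2.79*w^3 - 14.68*w^2 + 1.93*w + 2.03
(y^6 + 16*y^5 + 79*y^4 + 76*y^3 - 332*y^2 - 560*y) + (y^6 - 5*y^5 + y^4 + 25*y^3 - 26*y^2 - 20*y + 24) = 2*y^6 + 11*y^5 + 80*y^4 + 101*y^3 - 358*y^2 - 580*y + 24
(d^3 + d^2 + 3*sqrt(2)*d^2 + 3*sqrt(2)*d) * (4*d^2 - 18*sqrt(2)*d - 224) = 4*d^5 - 6*sqrt(2)*d^4 + 4*d^4 - 332*d^3 - 6*sqrt(2)*d^3 - 672*sqrt(2)*d^2 - 332*d^2 - 672*sqrt(2)*d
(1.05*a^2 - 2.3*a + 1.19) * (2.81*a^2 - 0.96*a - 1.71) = 2.9505*a^4 - 7.471*a^3 + 3.7564*a^2 + 2.7906*a - 2.0349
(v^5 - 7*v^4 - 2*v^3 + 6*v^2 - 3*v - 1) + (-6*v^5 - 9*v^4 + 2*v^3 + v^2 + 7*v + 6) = -5*v^5 - 16*v^4 + 7*v^2 + 4*v + 5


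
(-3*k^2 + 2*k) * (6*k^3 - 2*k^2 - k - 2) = -18*k^5 + 18*k^4 - k^3 + 4*k^2 - 4*k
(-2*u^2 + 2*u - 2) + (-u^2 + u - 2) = -3*u^2 + 3*u - 4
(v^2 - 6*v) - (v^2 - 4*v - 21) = 21 - 2*v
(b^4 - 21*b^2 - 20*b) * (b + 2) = b^5 + 2*b^4 - 21*b^3 - 62*b^2 - 40*b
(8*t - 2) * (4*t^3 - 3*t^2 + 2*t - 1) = 32*t^4 - 32*t^3 + 22*t^2 - 12*t + 2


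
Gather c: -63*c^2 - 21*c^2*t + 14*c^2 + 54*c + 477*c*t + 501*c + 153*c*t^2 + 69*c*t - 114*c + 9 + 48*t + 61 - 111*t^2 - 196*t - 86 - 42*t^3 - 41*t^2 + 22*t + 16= c^2*(-21*t - 49) + c*(153*t^2 + 546*t + 441) - 42*t^3 - 152*t^2 - 126*t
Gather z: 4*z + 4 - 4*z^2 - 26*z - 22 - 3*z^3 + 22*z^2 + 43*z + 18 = -3*z^3 + 18*z^2 + 21*z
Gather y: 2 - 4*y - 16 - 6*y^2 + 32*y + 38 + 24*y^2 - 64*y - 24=18*y^2 - 36*y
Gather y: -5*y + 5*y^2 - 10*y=5*y^2 - 15*y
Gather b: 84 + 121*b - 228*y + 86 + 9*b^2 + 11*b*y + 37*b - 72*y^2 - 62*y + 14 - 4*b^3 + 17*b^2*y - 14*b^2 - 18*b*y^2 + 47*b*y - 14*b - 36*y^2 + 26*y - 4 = -4*b^3 + b^2*(17*y - 5) + b*(-18*y^2 + 58*y + 144) - 108*y^2 - 264*y + 180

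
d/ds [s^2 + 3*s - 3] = 2*s + 3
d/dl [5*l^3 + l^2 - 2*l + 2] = 15*l^2 + 2*l - 2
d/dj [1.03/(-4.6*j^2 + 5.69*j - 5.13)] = (9.476*j - 5.8607)/(4.6*j^2 - 5.69*j + 5.13)^2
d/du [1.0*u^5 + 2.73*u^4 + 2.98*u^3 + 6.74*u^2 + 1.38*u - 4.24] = 5.0*u^4 + 10.92*u^3 + 8.94*u^2 + 13.48*u + 1.38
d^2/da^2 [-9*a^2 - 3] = -18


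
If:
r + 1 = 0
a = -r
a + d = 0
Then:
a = 1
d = -1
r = -1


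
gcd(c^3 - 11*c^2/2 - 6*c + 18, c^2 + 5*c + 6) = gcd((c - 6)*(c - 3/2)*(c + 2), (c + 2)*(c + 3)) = c + 2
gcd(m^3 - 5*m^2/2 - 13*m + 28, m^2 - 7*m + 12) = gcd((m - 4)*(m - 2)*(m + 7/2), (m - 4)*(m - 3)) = m - 4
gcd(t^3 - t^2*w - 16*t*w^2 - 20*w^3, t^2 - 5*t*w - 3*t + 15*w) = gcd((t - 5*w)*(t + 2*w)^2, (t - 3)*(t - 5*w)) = t - 5*w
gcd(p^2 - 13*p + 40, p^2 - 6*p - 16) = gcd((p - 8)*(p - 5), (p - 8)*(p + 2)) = p - 8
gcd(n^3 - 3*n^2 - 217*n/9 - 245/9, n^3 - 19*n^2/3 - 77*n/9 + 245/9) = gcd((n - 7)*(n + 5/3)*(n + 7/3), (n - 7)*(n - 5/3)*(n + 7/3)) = n^2 - 14*n/3 - 49/3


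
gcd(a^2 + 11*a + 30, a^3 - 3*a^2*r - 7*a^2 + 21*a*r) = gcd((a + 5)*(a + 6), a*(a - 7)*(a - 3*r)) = 1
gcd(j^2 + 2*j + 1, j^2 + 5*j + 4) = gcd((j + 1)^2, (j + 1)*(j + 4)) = j + 1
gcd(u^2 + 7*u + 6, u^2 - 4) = 1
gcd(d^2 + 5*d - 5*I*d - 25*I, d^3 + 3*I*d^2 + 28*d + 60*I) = d - 5*I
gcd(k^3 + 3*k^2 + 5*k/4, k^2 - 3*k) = k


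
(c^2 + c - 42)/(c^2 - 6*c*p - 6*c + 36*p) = (-c - 7)/(-c + 6*p)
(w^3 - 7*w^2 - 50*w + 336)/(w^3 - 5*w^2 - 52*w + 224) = (w - 6)/(w - 4)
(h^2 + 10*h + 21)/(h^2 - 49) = (h + 3)/(h - 7)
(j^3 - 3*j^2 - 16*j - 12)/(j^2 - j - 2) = (j^2 - 4*j - 12)/(j - 2)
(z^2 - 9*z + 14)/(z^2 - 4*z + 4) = (z - 7)/(z - 2)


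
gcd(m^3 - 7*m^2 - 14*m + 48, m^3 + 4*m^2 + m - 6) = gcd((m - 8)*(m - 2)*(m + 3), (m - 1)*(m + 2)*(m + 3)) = m + 3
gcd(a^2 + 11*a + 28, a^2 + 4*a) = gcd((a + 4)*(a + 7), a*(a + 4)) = a + 4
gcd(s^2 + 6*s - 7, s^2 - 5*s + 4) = s - 1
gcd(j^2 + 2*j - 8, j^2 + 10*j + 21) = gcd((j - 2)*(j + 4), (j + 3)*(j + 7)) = 1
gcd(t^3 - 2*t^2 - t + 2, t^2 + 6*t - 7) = t - 1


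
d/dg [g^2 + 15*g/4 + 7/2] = 2*g + 15/4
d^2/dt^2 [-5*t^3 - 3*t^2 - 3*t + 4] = -30*t - 6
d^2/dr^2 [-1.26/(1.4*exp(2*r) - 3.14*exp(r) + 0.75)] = (-1.26*(2.8*exp(r) - 3.14)*(5.6*exp(r) - 6.28)*exp(r) + (7.056*exp(r) - 3.9564)*(1.4*exp(2*r) - 3.14*exp(r) + 0.75))*exp(r)/(1.4*exp(2*r) - 3.14*exp(r) + 0.75)^3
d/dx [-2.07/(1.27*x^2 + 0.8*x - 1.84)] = (5.2578*x + 1.656)/(1.27*x^2 + 0.8*x - 1.84)^2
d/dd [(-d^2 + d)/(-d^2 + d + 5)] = 5*(1 - 2*d)/(d^4 - 2*d^3 - 9*d^2 + 10*d + 25)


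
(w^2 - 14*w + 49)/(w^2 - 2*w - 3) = (-w^2 + 14*w - 49)/(-w^2 + 2*w + 3)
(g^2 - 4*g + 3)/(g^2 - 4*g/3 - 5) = 3*(g - 1)/(3*g + 5)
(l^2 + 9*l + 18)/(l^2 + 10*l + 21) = (l + 6)/(l + 7)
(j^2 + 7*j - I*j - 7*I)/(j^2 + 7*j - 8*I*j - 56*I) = (j - I)/(j - 8*I)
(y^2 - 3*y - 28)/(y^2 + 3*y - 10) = (y^2 - 3*y - 28)/(y^2 + 3*y - 10)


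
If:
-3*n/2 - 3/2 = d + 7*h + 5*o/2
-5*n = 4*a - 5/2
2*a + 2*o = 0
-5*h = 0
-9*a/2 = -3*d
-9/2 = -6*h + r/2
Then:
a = 45/44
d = 135/88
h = 0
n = -7/22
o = -45/44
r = -9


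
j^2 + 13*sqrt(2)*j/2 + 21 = (j + 3*sqrt(2))*(j + 7*sqrt(2)/2)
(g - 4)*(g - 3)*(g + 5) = g^3 - 2*g^2 - 23*g + 60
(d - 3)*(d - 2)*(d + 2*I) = d^3 - 5*d^2 + 2*I*d^2 + 6*d - 10*I*d + 12*I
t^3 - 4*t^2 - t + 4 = (t - 4)*(t - 1)*(t + 1)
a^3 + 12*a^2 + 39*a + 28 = (a + 1)*(a + 4)*(a + 7)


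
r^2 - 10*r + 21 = (r - 7)*(r - 3)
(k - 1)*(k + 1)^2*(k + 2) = k^4 + 3*k^3 + k^2 - 3*k - 2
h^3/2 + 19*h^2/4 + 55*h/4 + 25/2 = (h/2 + 1)*(h + 5/2)*(h + 5)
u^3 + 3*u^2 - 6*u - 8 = (u - 2)*(u + 1)*(u + 4)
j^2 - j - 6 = (j - 3)*(j + 2)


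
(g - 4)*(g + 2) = g^2 - 2*g - 8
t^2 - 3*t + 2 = (t - 2)*(t - 1)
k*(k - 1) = k^2 - k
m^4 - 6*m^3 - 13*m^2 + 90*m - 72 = (m - 6)*(m - 3)*(m - 1)*(m + 4)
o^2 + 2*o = o*(o + 2)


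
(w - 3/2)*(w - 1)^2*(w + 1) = w^4 - 5*w^3/2 + w^2/2 + 5*w/2 - 3/2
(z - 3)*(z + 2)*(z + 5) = z^3 + 4*z^2 - 11*z - 30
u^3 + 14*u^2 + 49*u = u*(u + 7)^2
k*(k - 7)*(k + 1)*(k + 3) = k^4 - 3*k^3 - 25*k^2 - 21*k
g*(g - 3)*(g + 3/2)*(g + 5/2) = g^4 + g^3 - 33*g^2/4 - 45*g/4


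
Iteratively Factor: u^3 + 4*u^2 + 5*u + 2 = (u + 2)*(u^2 + 2*u + 1) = (u + 1)*(u + 2)*(u + 1)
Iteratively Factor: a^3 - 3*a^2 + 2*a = (a - 2)*(a^2 - a) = a*(a - 2)*(a - 1)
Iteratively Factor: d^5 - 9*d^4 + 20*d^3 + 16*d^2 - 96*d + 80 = (d - 2)*(d^4 - 7*d^3 + 6*d^2 + 28*d - 40) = (d - 2)^2*(d^3 - 5*d^2 - 4*d + 20) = (d - 2)^2*(d + 2)*(d^2 - 7*d + 10) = (d - 5)*(d - 2)^2*(d + 2)*(d - 2)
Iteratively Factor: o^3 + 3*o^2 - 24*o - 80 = (o + 4)*(o^2 - o - 20) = (o + 4)^2*(o - 5)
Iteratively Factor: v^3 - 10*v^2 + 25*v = (v)*(v^2 - 10*v + 25) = v*(v - 5)*(v - 5)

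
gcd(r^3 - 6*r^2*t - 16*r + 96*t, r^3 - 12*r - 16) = r - 4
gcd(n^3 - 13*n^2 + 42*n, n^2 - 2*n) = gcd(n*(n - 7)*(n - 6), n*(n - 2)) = n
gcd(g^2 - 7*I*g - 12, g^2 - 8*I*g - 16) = g - 4*I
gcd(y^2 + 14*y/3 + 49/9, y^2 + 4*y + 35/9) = y + 7/3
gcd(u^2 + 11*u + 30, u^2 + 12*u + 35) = u + 5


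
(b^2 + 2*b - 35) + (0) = b^2 + 2*b - 35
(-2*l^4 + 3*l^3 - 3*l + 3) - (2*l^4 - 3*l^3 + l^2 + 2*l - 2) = -4*l^4 + 6*l^3 - l^2 - 5*l + 5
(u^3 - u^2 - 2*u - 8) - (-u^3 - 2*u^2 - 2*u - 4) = 2*u^3 + u^2 - 4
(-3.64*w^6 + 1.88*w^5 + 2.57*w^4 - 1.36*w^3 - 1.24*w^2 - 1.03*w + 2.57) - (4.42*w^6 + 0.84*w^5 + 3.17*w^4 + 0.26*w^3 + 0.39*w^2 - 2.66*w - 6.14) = -8.06*w^6 + 1.04*w^5 - 0.6*w^4 - 1.62*w^3 - 1.63*w^2 + 1.63*w + 8.71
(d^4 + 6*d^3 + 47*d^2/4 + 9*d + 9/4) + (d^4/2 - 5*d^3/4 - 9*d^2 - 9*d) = 3*d^4/2 + 19*d^3/4 + 11*d^2/4 + 9/4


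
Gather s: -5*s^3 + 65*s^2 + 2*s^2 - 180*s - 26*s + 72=-5*s^3 + 67*s^2 - 206*s + 72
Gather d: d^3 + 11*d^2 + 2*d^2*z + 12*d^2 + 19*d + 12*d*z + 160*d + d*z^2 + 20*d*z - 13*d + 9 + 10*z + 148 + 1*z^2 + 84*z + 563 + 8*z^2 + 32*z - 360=d^3 + d^2*(2*z + 23) + d*(z^2 + 32*z + 166) + 9*z^2 + 126*z + 360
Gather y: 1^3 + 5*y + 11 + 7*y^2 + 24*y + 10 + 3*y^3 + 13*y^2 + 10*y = 3*y^3 + 20*y^2 + 39*y + 22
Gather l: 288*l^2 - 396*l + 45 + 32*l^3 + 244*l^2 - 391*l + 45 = 32*l^3 + 532*l^2 - 787*l + 90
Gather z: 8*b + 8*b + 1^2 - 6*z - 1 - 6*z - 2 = 16*b - 12*z - 2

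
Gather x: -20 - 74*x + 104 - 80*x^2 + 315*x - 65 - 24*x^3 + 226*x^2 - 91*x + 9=-24*x^3 + 146*x^2 + 150*x + 28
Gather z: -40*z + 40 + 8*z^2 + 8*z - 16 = 8*z^2 - 32*z + 24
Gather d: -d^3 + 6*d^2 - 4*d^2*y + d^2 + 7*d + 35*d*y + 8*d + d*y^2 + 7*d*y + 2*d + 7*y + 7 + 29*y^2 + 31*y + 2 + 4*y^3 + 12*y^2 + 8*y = -d^3 + d^2*(7 - 4*y) + d*(y^2 + 42*y + 17) + 4*y^3 + 41*y^2 + 46*y + 9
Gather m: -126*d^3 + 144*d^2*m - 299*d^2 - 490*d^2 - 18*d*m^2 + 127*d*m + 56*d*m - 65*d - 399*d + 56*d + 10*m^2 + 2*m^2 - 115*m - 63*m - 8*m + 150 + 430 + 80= -126*d^3 - 789*d^2 - 408*d + m^2*(12 - 18*d) + m*(144*d^2 + 183*d - 186) + 660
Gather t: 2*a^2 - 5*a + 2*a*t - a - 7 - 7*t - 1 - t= 2*a^2 - 6*a + t*(2*a - 8) - 8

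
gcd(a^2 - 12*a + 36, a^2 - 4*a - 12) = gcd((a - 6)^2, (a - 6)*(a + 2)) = a - 6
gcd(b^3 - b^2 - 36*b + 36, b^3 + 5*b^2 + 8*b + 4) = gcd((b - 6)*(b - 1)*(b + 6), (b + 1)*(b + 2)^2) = 1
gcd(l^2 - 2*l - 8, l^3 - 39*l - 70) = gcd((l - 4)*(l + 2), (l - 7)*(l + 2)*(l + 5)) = l + 2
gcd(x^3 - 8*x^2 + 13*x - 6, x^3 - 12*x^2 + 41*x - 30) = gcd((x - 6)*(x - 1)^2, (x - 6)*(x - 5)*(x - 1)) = x^2 - 7*x + 6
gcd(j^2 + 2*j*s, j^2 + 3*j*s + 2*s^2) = j + 2*s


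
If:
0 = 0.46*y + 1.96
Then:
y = -4.26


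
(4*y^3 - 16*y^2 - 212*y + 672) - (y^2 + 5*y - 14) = 4*y^3 - 17*y^2 - 217*y + 686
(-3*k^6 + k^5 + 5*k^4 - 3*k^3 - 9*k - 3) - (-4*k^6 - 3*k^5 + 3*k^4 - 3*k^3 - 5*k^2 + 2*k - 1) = k^6 + 4*k^5 + 2*k^4 + 5*k^2 - 11*k - 2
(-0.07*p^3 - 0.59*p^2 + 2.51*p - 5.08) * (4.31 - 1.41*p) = 0.0987*p^4 + 0.5302*p^3 - 6.082*p^2 + 17.9809*p - 21.8948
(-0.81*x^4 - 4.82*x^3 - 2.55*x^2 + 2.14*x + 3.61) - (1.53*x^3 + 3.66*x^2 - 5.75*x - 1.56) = -0.81*x^4 - 6.35*x^3 - 6.21*x^2 + 7.89*x + 5.17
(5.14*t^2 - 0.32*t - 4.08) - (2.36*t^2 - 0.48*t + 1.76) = 2.78*t^2 + 0.16*t - 5.84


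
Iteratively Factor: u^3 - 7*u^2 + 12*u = (u - 4)*(u^2 - 3*u) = u*(u - 4)*(u - 3)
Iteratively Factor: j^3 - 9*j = (j)*(j^2 - 9) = j*(j + 3)*(j - 3)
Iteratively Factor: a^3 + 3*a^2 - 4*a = (a + 4)*(a^2 - a) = a*(a + 4)*(a - 1)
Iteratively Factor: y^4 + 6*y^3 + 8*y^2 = (y)*(y^3 + 6*y^2 + 8*y) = y^2*(y^2 + 6*y + 8) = y^2*(y + 4)*(y + 2)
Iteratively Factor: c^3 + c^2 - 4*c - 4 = (c + 2)*(c^2 - c - 2) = (c - 2)*(c + 2)*(c + 1)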